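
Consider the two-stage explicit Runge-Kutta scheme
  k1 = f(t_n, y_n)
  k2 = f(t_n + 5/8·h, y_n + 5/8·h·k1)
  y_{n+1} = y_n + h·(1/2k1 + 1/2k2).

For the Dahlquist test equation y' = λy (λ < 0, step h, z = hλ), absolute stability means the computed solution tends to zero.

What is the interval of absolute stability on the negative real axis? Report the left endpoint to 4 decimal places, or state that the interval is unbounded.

Test eqn y'=λy, z=hλ:
  k1=λy_n ⇒ h·k1=z·y_n;  k2=λ(1+5/8z)y_n ⇒ h·k2=z(1+5/8z)y_n
  y_{n+1}/y_n = 1 + 1/2z + 1/2z(1+5/8z) = 1 + z + 5/16z²
  so R(z) = 1 + z + 5/16z².

Find x<0 with |R(x)|<1.
x=-0.87: |R|=0.3665
R=1: x+5/16x²=0 ⇒ x=−16/5=-3.2000; min R=1−1/(4·5/16)=0.2000>−1
Confirm numerically:
  x=-3.111: |R|=0.91348 <1
  x=-2.944: |R|=0.76448 <1
  x=-1.790: |R|=0.21128 <1
  x=-1.555: |R|=0.20063 <1
  x=-3.670: |R|=1.53903 >1
  x=-3.543: |R|=1.37977 >1
  x=-3.403: |R|=1.21588 >1
So |R|<1 on (-3.2000, 0).

z∈(-3.2000,0).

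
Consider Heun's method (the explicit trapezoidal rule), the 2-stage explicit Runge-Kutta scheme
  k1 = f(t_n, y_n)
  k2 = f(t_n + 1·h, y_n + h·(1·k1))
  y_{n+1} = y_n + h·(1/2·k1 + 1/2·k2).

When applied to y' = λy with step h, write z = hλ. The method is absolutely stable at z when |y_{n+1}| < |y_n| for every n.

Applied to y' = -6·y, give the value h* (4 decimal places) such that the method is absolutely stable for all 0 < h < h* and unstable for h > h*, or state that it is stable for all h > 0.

(-2.0000,0); λ=-6 ⇒ h* = 0.3333.

On y'=λy, z=hλ:
  order 2, 2-stage ⇒ R(z)=1+z+z^2/2
  (e.g. R(-1.16)=0.51280, |R|=0.51280)

Boundary: |R(x)|=1, x<0.
x=-1.16: |R|=0.5128
|R(-1.83)|=0.8445 |R(-1.66)|=0.7178 |R(-1.6)|=0.6800
Bisect:
  x_lo=-2.3861 |R|=1.4606  x_hi=-0.3124 |R|=0.7364
  mid=-1.34923 |R|=0.56098 →hi
  mid=-1.86764 |R|=0.87640 →hi
  mid=-2.12684 |R|=1.13489 →lo
  mid=-1.99724 |R|=0.99724 →hi
  mid=-2.06204 |R|=1.06397 →lo
  mid=-2.02964 |R|=1.03008 →lo
  mid=-2.01344 |R|=1.01353 →lo
  mid=-2.00534 |R|=1.00536 →lo
  mid=-2.00129 |R|=1.00129 →lo
  mid=-1.99927 |R|=0.99927 →hi
  ...
  [-2.00003,-1.99990] ⇒ x*=-2.0000
Stable set (-2.0000, 0).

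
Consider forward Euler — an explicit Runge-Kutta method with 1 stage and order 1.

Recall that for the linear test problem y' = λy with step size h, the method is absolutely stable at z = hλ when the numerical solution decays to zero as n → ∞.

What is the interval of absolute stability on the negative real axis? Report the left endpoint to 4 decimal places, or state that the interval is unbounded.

With y'=λy (z=hλ):
  order 1, 1-stage ⇒ R(z)=1+z
  (e.g. R(-1.14)=-0.14000, |R|=0.14000)

Need |R(x)|<1, x<0.
x=-1.14: |R|=0.1400
|R(-2.32)|=1.3200 |R(-1.28)|=0.2800 |R(-0.77)|=0.2300
Bisect:
  x_lo=-2.7948 |R|=1.7948  x_hi=-0.0528 |R|=0.9472
  mid=-1.42378 |R|=0.42378 →hi
  mid=-2.10927 |R|=1.10927 →lo
  mid=-1.76652 |R|=0.76652 →hi
  mid=-1.93789 |R|=0.93789 →hi
  mid=-2.02358 |R|=1.02358 →lo
  mid=-1.98074 |R|=0.98074 →hi
  mid=-2.00216 |R|=1.00216 →lo
  ...
  [-2.00015,-1.99998] ⇒ x*=-2.0000
Stable set (-2.0000, 0).

z∈(-2.0000,0).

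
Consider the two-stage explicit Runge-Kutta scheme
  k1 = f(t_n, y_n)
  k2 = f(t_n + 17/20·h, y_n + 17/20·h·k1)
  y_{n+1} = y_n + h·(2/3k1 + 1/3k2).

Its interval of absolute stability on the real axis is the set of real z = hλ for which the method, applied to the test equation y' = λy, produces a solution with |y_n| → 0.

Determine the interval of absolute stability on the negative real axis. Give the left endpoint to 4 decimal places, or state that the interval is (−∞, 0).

(-3.5294, 0).

With y'=λy (z=hλ):
  k1=λy_n ⇒ h·k1=z·y_n;  k2=λ(1+17/20z)y_n ⇒ h·k2=z(1+17/20z)y_n
  y_{n+1}/y_n = 1 + 2/3z + 1/3z(1+17/20z) = 1 + z + 17/60z²
  so R(z) = 1 + z + 17/60z².

Find x<0 with |R(x)|<1.
x=-1.08: |R|=0.2505
R=1: x+17/60x²=0 ⇒ x=−60/17=-3.5294; min R=1−1/(4·17/60)=0.1176>−1
Confirm numerically:
  x=-3.301: |R|=0.78637 <1
  x=-3.197: |R|=0.69890 <1
  x=-1.994: |R|=0.13254 <1
  x=-3.958: |R|=1.48063 >1
  x=-3.801: |R|=1.29249 >1
Interval (-3.5294, 0).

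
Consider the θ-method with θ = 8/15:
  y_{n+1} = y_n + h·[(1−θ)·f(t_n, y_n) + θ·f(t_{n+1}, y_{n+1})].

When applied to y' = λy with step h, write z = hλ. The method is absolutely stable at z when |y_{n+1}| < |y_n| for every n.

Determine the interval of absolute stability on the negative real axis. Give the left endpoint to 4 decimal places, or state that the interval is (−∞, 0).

unbounded; (−∞, 0).

With y'=λy (z=hλ):
  y_{n+1} = y_n + z·[7/15·y_n + 8/15·y_{n+1}] ⇒ (1 − 8/15z)y_{n+1} = (1 + 7/15z)y_n
  so R(z) = (1 + 7/15z)/(1 − 8/15z).

Solve |R(x)|<1 on ℝ⁻.
x=-0.59: |R|=0.5512
x=-2: |R|=0.0323
x=-10: |R|=0.5789
x=-100: |R|=0.8405
θ=8/15≥1/2 ⇒ |1+7/15x|<|1−8/15x| ∀x<0 ⇒ interval (−∞,0).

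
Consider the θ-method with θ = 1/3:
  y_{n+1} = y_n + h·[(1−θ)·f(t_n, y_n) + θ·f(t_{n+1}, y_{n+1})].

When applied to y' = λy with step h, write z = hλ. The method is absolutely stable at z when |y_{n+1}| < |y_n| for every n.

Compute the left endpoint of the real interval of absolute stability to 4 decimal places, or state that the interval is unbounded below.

Set f=λy, z=hλ:
  y_{n+1} = y_n + z·[2/3·y_n + 1/3·y_{n+1}] ⇒ (1 − 1/3z)y_{n+1} = (1 + 2/3z)y_n
  R(z) = (1 + 2/3z)/(1 − 1/3z).

Find x<0 with |R(x)|<1.
x=-1.04: |R|=0.2277
R=−1: 1+2/3x = −1+1/3x ⇒ -1/3x=2 ⇒ x=2/(-1/3)=-6.0000
Confirm numerically:
  x=-5.808: |R|=0.97820 <1
  x=-3.976: |R|=0.70986 <1
  x=-2.847: |R|=0.46075 <1
  x=-6.556: |R|=1.05818 >1
  x=-6.546: |R|=1.05720 >1
  x=-6.293: |R|=1.03153 >1
So |R|<1 on (-6.0000, 0).

z* = -6.0000.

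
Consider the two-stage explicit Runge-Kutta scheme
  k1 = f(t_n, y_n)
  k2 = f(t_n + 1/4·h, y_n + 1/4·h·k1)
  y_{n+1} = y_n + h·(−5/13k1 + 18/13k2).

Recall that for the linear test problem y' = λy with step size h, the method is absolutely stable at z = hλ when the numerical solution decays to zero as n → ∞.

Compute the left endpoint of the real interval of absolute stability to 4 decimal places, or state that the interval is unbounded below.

z* = -2.8889.

On y'=λy, z=hλ:
  k1=λy_n ⇒ h·k1=z·y_n;  k2=λ(1+1/4z)y_n ⇒ h·k2=z(1+1/4z)y_n
  y_{n+1}/y_n = 1 − 5/13z + 18/13z(1+1/4z) = 1 + z + 9/26z²
  R(z) = 1 + z + 9/26z².

Boundary: |R(x)|=1, x<0.
x=-1.65: |R|=0.2924
R=1: x+9/26x²=0 ⇒ x=−26/9=-2.8889; min R=1−1/(4·9/26)=0.2778>−1
Confirm numerically:
  x=-2.485: |R|=0.65258 <1
  x=-2.043: |R|=0.40179 <1
  x=-1.329: |R|=0.28239 <1
  x=-3.380: |R|=1.57460 >1
  x=-3.176: |R|=1.31565 >1
  x=-2.934: |R|=1.04582 >1
Stable set (-2.8889, 0).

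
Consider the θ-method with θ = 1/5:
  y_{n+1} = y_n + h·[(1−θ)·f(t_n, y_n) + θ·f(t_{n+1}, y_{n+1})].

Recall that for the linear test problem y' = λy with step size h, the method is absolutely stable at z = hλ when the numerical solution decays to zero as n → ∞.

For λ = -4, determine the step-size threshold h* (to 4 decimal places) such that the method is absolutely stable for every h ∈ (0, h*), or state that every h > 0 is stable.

Test eqn y'=λy, z=hλ:
  y_{n+1} = y_n + z·[4/5·y_n + 1/5·y_{n+1}] ⇒ (1 − 1/5z)y_{n+1} = (1 + 4/5z)y_n
  Hence R(z) = (1 + 4/5z)/(1 − 1/5z).

Find x<0 with |R(x)|<1.
x=-1.61: |R|=0.2179
R=−1: 1+4/5x = −1+1/5x ⇒ -3/5x=2 ⇒ x=2/(-3/5)=-3.3333
Confirm numerically:
  x=-2.418: |R|=0.62982 <1
  x=-1.920: |R|=0.38728 <1
  x=-1.742: |R|=0.29190 <1
  x=-1.355: |R|=0.06609 <1
  x=-3.924: |R|=1.19857 >1
  x=-3.453: |R|=1.04247 >1
Interval (-3.3333, 0).

(-3.3333,0); λ=-4 ⇒ h* = (10/3)/4 = 0.8333.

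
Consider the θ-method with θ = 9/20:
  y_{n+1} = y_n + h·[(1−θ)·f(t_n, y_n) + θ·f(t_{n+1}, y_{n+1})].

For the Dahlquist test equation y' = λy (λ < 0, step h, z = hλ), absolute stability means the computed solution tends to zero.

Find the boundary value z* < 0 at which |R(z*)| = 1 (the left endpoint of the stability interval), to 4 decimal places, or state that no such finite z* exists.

On y'=λy, z=hλ:
  y_{n+1} = y_n + z·[11/20·y_n + 9/20·y_{n+1}] ⇒ (1 − 9/20z)y_{n+1} = (1 + 11/20z)y_n
  R(z) = (1 + 11/20z)/(1 − 9/20z).

Boundary: |R(x)|=1, x<0.
x=-0.88: |R|=0.3696
R=−1: 1+11/20x = −1+9/20x ⇒ -1/10x=2 ⇒ x=2/(-1/10)=-20.0000
Confirm numerically:
  x=-17.129: |R|=0.96703 <1
  x=-15.146: |R|=0.93789 <1
  x=-12.412: |R|=0.88478 <1
  x=-20.120: |R|=1.00119 >1
  x=-20.050: |R|=1.00050 >1
  x=-20.035: |R|=1.00035 >1
Stable set (-20.0000, 0).

left endpoint -20.0000.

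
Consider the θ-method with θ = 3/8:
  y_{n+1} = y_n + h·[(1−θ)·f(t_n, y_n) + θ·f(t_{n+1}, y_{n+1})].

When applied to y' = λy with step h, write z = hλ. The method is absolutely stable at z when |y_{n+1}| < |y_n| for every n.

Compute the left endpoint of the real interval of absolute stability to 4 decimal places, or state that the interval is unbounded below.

On y'=λy, z=hλ:
  y_{n+1} = y_n + z·[5/8·y_n + 3/8·y_{n+1}] ⇒ (1 − 3/8z)y_{n+1} = (1 + 5/8z)y_n
  so R(z) = (1 + 5/8z)/(1 − 3/8z).

Need |R(x)|<1, x<0.
x=-0.69: |R|=0.4518
R=−1: 1+5/8x = −1+3/8x ⇒ -1/4x=2 ⇒ x=2/(-1/4)=-8.0000
Confirm numerically:
  x=-7.789: |R|=0.98655 <1
  x=-6.042: |R|=0.85011 <1
  x=-5.635: |R|=0.81008 <1
  x=-5.442: |R|=0.78969 <1
  x=-8.595: |R|=1.03522 >1
  x=-8.422: |R|=1.02537 >1
  x=-8.416: |R|=1.02502 >1
So |R|<1 on (-8.0000, 0).

left endpoint -8.0000.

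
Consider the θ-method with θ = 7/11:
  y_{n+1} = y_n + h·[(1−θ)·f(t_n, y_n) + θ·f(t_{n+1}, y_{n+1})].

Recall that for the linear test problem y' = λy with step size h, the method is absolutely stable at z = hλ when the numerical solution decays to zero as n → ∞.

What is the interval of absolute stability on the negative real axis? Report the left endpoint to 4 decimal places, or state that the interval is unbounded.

interval (−∞, 0).

With y'=λy (z=hλ):
  y_{n+1} = y_n + z·[4/11·y_n + 7/11·y_{n+1}] ⇒ (1 − 7/11z)y_{n+1} = (1 + 4/11z)y_n
  so R(z) = (1 + 4/11z)/(1 − 7/11z).

Solve |R(x)|<1 on ℝ⁻.
x=-1.22: |R|=0.3132
x=-2: |R|=0.1200
x=-10: |R|=0.3580
x=-100: |R|=0.5471
θ=7/11≥1/2 ⇒ |1+4/11x|<|1−7/11x| ∀x<0 ⇒ stable on all of ℝ⁻.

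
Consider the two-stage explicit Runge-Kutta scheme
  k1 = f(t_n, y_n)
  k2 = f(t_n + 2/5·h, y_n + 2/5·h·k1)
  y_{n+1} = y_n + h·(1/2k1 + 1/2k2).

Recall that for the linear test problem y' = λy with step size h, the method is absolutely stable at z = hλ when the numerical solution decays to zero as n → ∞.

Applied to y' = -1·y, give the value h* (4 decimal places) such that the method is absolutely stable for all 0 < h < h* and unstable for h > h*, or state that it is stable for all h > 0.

(-5.0000,0); λ=-1 ⇒ h* = (5)/1 = 5.0000.

Set f=λy, z=hλ:
  k1=λy_n ⇒ h·k1=z·y_n;  k2=λ(1+2/5z)y_n ⇒ h·k2=z(1+2/5z)y_n
  y_{n+1}/y_n = 1 + 1/2z + 1/2z(1+2/5z) = 1 + z + 1/5z²
  so R(z) = 1 + z + 1/5z².

Need |R(x)|<1, x<0.
x=-1.6: |R|=0.0880
R=1: x+1/5x²=0 ⇒ x=−5=-5.0000; min R=1−1/(4·1/5)=-0.2500>−1
Confirm numerically:
  x=-3.694: |R|=0.03513 <1
  x=-3.675: |R|=0.02612 <1
  x=-2.736: |R|=0.23886 <1
  x=-5.546: |R|=1.60562 >1
  x=-5.429: |R|=1.46581 >1
So |R|<1 on (-5.0000, 0).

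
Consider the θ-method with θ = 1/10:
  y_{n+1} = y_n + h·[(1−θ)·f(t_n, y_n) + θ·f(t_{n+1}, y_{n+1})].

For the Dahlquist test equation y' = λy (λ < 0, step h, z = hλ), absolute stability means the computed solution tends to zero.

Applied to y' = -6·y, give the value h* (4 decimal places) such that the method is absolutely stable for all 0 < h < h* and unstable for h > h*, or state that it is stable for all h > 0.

(-2.5000,0); λ=-6 ⇒ h* = (5/2)/6 = 0.4167.

Test eqn y'=λy, z=hλ:
  y_{n+1} = y_n + z·[9/10·y_n + 1/10·y_{n+1}] ⇒ (1 − 1/10z)y_{n+1} = (1 + 9/10z)y_n
  so R(z) = (1 + 9/10z)/(1 − 1/10z).

Boundary: |R(x)|=1, x<0.
x=-0.62: |R|=0.4162
R=−1: 1+9/10x = −1+1/10x ⇒ -4/5x=2 ⇒ x=2/(-4/5)=-2.5000
Confirm numerically:
  x=-2.430: |R|=0.95495 <1
  x=-2.240: |R|=0.83007 <1
  x=-2.158: |R|=0.77496 <1
  x=-1.751: |R|=0.49009 <1
  x=-2.583: |R|=1.05277 >1
  x=-2.548: |R|=1.03060 >1
Interval (-2.5000, 0).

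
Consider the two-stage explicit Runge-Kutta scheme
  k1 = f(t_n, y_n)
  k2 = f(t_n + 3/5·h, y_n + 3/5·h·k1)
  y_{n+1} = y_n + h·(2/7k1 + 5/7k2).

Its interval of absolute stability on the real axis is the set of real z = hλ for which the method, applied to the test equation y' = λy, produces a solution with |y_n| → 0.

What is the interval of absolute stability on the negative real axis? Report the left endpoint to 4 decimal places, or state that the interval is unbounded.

With y'=λy (z=hλ):
  k1=λy_n ⇒ h·k1=z·y_n;  k2=λ(1+3/5z)y_n ⇒ h·k2=z(1+3/5z)y_n
  y_{n+1}/y_n = 1 + 2/7z + 5/7z(1+3/5z) = 1 + z + 3/7z²
  R(z) = 1 + z + 3/7z².

Need |R(x)|<1, x<0.
x=-1.25: |R|=0.4196
R=1: x+3/7x²=0 ⇒ x=−7/3=-2.3333; min R=1−1/(4·3/7)=0.4167>−1
Confirm numerically:
  x=-2.081: |R|=0.77495 <1
  x=-1.868: |R|=0.62747 <1
  x=-1.010: |R|=0.42719 <1
  x=-2.914: |R|=1.72517 >1
  x=-2.610: |R|=1.30947 >1
Stable set (-2.3333, 0).

z∈(-2.3333,0).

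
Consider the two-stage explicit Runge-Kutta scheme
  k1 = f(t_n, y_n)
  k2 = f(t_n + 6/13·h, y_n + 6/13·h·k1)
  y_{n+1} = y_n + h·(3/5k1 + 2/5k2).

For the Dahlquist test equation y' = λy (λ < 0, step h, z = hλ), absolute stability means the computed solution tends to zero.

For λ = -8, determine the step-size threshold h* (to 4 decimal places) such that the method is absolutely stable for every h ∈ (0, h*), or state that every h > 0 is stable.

Set f=λy, z=hλ:
  k1=λy_n ⇒ h·k1=z·y_n;  k2=λ(1+6/13z)y_n ⇒ h·k2=z(1+6/13z)y_n
  y_{n+1}/y_n = 1 + 3/5z + 2/5z(1+6/13z) = 1 + z + 12/65z²
  so R(z) = 1 + z + 12/65z².

Need |R(x)|<1, x<0.
x=-0.84: |R|=0.2903
R=1: x+12/65x²=0 ⇒ x=−65/12=-5.4167; min R=1−1/(4·12/65)=-0.3542>−1
Confirm numerically:
  x=-5.287: |R|=0.87344 <1
  x=-5.252: |R|=0.84034 <1
  x=-5.119: |R|=0.71869 <1
  x=-2.237: |R|=0.31315 <1
  x=-5.840: |R|=1.45642 >1
  x=-5.685: |R|=1.28163 >1
So |R|<1 on (-5.4167, 0).

(-5.4167,0); λ=-8 ⇒ h* = (65/12)/8 = 0.6771.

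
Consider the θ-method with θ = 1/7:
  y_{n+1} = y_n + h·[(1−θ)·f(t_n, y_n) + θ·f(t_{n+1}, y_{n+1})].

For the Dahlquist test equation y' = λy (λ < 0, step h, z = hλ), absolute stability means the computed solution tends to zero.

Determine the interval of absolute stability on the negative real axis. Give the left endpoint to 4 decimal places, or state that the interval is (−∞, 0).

Set f=λy, z=hλ:
  y_{n+1} = y_n + z·[6/7·y_n + 1/7·y_{n+1}] ⇒ (1 − 1/7z)y_{n+1} = (1 + 6/7z)y_n
  so R(z) = (1 + 6/7z)/(1 − 1/7z).

Boundary: |R(x)|=1, x<0.
x=-1.65: |R|=0.3353
R=−1: 1+6/7x = −1+1/7x ⇒ -5/7x=2 ⇒ x=2/(-5/7)=-2.8000
Confirm numerically:
  x=-2.357: |R|=0.76328 <1
  x=-1.898: |R|=0.49314 <1
  x=-1.788: |R|=0.42421 <1
  x=-3.064: |R|=1.13116 >1
  x=-2.951: |R|=1.07587 >1
Interval (-2.8000, 0).

z∈(-2.8000,0).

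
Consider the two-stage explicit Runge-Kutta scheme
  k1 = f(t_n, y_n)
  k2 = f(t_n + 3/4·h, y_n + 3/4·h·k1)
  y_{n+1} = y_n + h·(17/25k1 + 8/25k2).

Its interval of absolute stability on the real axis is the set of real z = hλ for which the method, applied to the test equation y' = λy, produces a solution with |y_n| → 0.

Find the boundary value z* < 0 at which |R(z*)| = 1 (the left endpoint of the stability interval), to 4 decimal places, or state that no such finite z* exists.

z* = -4.1667.

With y'=λy (z=hλ):
  k1=λy_n ⇒ h·k1=z·y_n;  k2=λ(1+3/4z)y_n ⇒ h·k2=z(1+3/4z)y_n
  y_{n+1}/y_n = 1 + 17/25z + 8/25z(1+3/4z) = 1 + z + 6/25z²
  R(z) = 1 + z + 6/25z².

Find x<0 with |R(x)|<1.
x=-1.3: |R|=0.1056
R=1: x+6/25x²=0 ⇒ x=−25/6=-4.1667; min R=1−1/(4·6/25)=-0.0417>−1
Confirm numerically:
  x=-3.706: |R|=0.59026 <1
  x=-3.701: |R|=0.58638 <1
  x=-3.167: |R|=0.24017 <1
  x=-1.974: |R|=0.03880 <1
  x=-4.528: |R|=1.39267 >1
  x=-4.414: |R|=1.26202 >1
Stable set (-4.1667, 0).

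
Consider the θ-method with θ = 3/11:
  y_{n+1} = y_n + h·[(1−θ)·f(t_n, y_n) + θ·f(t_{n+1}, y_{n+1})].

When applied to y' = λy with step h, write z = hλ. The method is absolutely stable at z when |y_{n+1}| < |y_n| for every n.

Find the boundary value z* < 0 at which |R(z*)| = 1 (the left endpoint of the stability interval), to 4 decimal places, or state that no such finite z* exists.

With y'=λy (z=hλ):
  y_{n+1} = y_n + z·[8/11·y_n + 3/11·y_{n+1}] ⇒ (1 − 3/11z)y_{n+1} = (1 + 8/11z)y_n
  so R(z) = (1 + 8/11z)/(1 − 3/11z).

Find x<0 with |R(x)|<1.
x=-1.75: |R|=0.1846
R=−1: 1+8/11x = −1+3/11x ⇒ -5/11x=2 ⇒ x=2/(-5/11)=-4.4000
Confirm numerically:
  x=-3.328: |R|=0.74457 <1
  x=-2.899: |R|=0.61898 <1
  x=-2.858: |R|=0.60611 <1
  x=-2.542: |R|=0.50123 <1
  x=-4.595: |R|=1.03934 >1
  x=-4.552: |R|=1.03082 >1
So |R|<1 on (-4.4000, 0).

z* = -4.4000.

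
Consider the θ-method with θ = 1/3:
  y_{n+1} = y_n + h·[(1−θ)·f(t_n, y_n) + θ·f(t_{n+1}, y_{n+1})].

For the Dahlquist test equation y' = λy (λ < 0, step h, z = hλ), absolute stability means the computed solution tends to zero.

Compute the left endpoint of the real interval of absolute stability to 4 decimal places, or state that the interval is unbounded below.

Set f=λy, z=hλ:
  y_{n+1} = y_n + z·[2/3·y_n + 1/3·y_{n+1}] ⇒ (1 − 1/3z)y_{n+1} = (1 + 2/3z)y_n
  R(z) = (1 + 2/3z)/(1 − 1/3z).

Solve |R(x)|<1 on ℝ⁻.
x=-0.5: |R|=0.5714
R=−1: 1+2/3x = −1+1/3x ⇒ -1/3x=2 ⇒ x=2/(-1/3)=-6.0000
Confirm numerically:
  x=-4.814: |R|=0.84822 <1
  x=-3.766: |R|=0.66982 <1
  x=-3.741: |R|=0.66489 <1
  x=-6.579: |R|=1.06044 >1
  x=-6.532: |R|=1.05581 >1
  x=-6.295: |R|=1.03174 >1
So |R|<1 on (-6.0000, 0).

left endpoint -6.0000.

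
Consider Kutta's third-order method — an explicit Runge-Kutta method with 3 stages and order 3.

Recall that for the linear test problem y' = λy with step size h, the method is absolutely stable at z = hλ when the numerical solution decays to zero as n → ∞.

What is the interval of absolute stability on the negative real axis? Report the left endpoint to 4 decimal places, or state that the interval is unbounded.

Test eqn y'=λy, z=hλ:
  order 3, 3-stage ⇒ R(z)=1+z+z^2/2+z^3/6
  (e.g. R(-0.64)=0.52111, |R|=0.52111)

Boundary: |R(x)|=1, x<0.
x=-0.64: |R|=0.5211
|R(-2.42)|=0.8539 |R(-1.18)|=0.2424 |R(-0.95)|=0.3584
Bisect:
  x_lo=-3.2854 |R|=2.7988  x_hi=-0.2899 |R|=0.7481
  mid=-1.78766 |R|=0.14194 →hi
  mid=-2.53653 |R|=1.03954 →lo
  mid=-2.16209 |R|=0.50927 →hi
  mid=-2.34931 |R|=0.75076 →hi
  mid=-2.44292 |R|=0.88883 →hi
  mid=-2.48973 |R|=0.96255 →hi
  mid=-2.51313 |R|=1.00063 →lo
  ...
  [-2.51276,-2.51258] ⇒ x*=-2.5127
Stable set (-2.5127, 0).

(-2.5127, 0).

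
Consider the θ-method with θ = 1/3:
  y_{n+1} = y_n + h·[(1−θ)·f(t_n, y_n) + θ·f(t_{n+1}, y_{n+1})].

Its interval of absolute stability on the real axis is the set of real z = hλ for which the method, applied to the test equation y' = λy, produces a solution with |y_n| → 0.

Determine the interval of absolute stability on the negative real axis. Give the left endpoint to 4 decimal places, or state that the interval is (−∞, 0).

z∈(-6.0000,0).

On y'=λy, z=hλ:
  y_{n+1} = y_n + z·[2/3·y_n + 1/3·y_{n+1}] ⇒ (1 − 1/3z)y_{n+1} = (1 + 2/3z)y_n
  so R(z) = (1 + 2/3z)/(1 − 1/3z).

Find x<0 with |R(x)|<1.
x=-0.35: |R|=0.6866
R=−1: 1+2/3x = −1+1/3x ⇒ -1/3x=2 ⇒ x=2/(-1/3)=-6.0000
Confirm numerically:
  x=-3.418: |R|=0.59769 <1
  x=-3.256: |R|=0.56138 <1
  x=-3.167: |R|=0.54062 <1
  x=-6.582: |R|=1.06074 >1
  x=-6.104: |R|=1.01142 >1
So |R|<1 on (-6.0000, 0).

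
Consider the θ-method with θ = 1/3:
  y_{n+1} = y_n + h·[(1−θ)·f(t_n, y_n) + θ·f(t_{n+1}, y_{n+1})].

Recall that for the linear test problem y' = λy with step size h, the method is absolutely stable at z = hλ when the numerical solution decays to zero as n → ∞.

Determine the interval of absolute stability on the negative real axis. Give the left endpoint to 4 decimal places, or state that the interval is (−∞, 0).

z∈(-6.0000,0).

Test eqn y'=λy, z=hλ:
  y_{n+1} = y_n + z·[2/3·y_n + 1/3·y_{n+1}] ⇒ (1 − 1/3z)y_{n+1} = (1 + 2/3z)y_n
  so R(z) = (1 + 2/3z)/(1 − 1/3z).

Need |R(x)|<1, x<0.
x=-1.7: |R|=0.0851
R=−1: 1+2/3x = −1+1/3x ⇒ -1/3x=2 ⇒ x=2/(-1/3)=-6.0000
Confirm numerically:
  x=-5.422: |R|=0.93137 <1
  x=-4.689: |R|=0.82950 <1
  x=-4.096: |R|=0.73168 <1
  x=-2.517: |R|=0.36868 <1
  x=-6.525: |R|=1.05512 >1
  x=-6.135: |R|=1.01478 >1
Interval (-6.0000, 0).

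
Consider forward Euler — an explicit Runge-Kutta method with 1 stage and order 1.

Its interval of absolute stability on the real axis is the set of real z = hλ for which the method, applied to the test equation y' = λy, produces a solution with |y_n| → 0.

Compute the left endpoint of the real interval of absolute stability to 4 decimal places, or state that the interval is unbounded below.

z* = -2.0000.

On y'=λy, z=hλ:
  order 1, 1-stage ⇒ R(z)=1+z
  (e.g. R(-0.6)=0.40000, |R|=0.40000)

Boundary: |R(x)|=1, x<0.
x=-0.6: |R|=0.4000
|R(-2.23)|=1.2300 |R(-1.63)|=0.6300 |R(-1.34)|=0.3400
Bisect:
  x_lo=-2.7463 |R|=1.7463  x_hi=-0.1599 |R|=0.8401
  mid=-1.45306 |R|=0.45306 →hi
  mid=-2.09966 |R|=1.09966 →lo
  mid=-1.77636 |R|=0.77636 →hi
  mid=-1.93801 |R|=0.93801 →hi
  mid=-2.01883 |R|=1.01883 →lo
  mid=-1.97842 |R|=0.97842 →hi
  mid=-1.99863 |R|=0.99863 →hi
  mid=-2.00873 |R|=1.00873 →lo
  mid=-2.00368 |R|=1.00368 →lo
  mid=-2.00115 |R|=1.00115 →lo
  ...
  [-2.00005,-1.99989] ⇒ x*=-2.0000
Stable set (-2.0000, 0).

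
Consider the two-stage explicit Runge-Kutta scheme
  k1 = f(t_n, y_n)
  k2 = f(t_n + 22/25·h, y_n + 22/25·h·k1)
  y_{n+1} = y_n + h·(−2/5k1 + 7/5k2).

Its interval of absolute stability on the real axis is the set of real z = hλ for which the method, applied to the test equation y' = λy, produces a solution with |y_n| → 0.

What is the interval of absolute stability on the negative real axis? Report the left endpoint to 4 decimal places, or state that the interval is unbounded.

On y'=λy, z=hλ:
  k1=λy_n ⇒ h·k1=z·y_n;  k2=λ(1+22/25z)y_n ⇒ h·k2=z(1+22/25z)y_n
  y_{n+1}/y_n = 1 − 2/5z + 7/5z(1+22/25z) = 1 + z + 154/125z²
  Hence R(z) = 1 + z + 154/125z².

Boundary: |R(x)|=1, x<0.
x=-1.15: |R|=1.4793
R=1: x+154/125x²=0 ⇒ x=−125/154=-0.8117; min R=1−1/(4·154/125)=0.7971>−1
Confirm numerically:
  x=-0.631: |R|=0.85953 <1
  x=-0.522: |R|=0.81370 <1
  x=-0.448: |R|=0.79927 <1
  x=-0.387: |R|=0.79752 <1
  x=-1.270: |R|=1.71709 >1
  x=-1.060: |R|=1.32428 >1
  x=-0.981: |R|=1.20463 >1
Interval (-0.8117, 0).

z∈(-0.8117,0).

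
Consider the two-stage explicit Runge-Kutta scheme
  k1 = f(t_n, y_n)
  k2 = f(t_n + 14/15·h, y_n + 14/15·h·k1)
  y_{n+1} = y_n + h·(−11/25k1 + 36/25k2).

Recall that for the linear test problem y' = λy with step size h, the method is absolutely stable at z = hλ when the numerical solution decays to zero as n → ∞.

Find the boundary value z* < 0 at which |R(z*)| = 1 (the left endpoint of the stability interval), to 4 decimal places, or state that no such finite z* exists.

z* = -0.7440.

Test eqn y'=λy, z=hλ:
  k1=λy_n ⇒ h·k1=z·y_n;  k2=λ(1+14/15z)y_n ⇒ h·k2=z(1+14/15z)y_n
  y_{n+1}/y_n = 1 − 11/25z + 36/25z(1+14/15z) = 1 + z + 168/125z²
  R(z) = 1 + z + 168/125z².

Boundary: |R(x)|=1, x<0.
x=-0.58: |R|=0.8721
R=1: x+168/125x²=0 ⇒ x=−125/168=-0.7440; min R=1−1/(4·168/125)=0.8140>−1
Confirm numerically:
  x=-0.703: |R|=0.96122 <1
  x=-0.535: |R|=0.84969 <1
  x=-0.357: |R|=0.81429 <1
  x=-1.051: |R|=1.43358 >1
  x=-0.934: |R|=1.23845 >1
Stable set (-0.7440, 0).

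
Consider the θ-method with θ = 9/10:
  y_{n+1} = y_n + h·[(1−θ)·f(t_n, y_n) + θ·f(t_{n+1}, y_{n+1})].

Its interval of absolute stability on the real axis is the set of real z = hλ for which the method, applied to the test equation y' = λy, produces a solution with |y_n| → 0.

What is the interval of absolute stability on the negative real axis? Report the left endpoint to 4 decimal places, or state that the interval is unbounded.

interval (−∞, 0).

With y'=λy (z=hλ):
  y_{n+1} = y_n + z·[1/10·y_n + 9/10·y_{n+1}] ⇒ (1 − 9/10z)y_{n+1} = (1 + 1/10z)y_n
  so R(z) = (1 + 1/10z)/(1 − 9/10z).

Boundary: |R(x)|=1, x<0.
x=-0.95: |R|=0.4879
x=-2: |R|=0.2857
x=-10: |R|=0.0000
x=-100: |R|=0.0989
θ=9/10≥1/2 ⇒ |1+1/10x|<|1−9/10x| ∀x<0 ⇒ stable on all of ℝ⁻.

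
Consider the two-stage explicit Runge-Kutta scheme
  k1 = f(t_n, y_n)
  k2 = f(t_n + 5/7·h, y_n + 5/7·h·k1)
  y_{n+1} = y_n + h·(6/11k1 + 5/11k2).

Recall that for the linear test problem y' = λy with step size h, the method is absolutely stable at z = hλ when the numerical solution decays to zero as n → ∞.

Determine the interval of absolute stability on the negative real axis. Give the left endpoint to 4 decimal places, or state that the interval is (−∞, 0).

z∈(-3.0800,0).

With y'=λy (z=hλ):
  k1=λy_n ⇒ h·k1=z·y_n;  k2=λ(1+5/7z)y_n ⇒ h·k2=z(1+5/7z)y_n
  y_{n+1}/y_n = 1 + 6/11z + 5/11z(1+5/7z) = 1 + z + 25/77z²
  so R(z) = 1 + z + 25/77z².

Solve |R(x)|<1 on ℝ⁻.
x=-0.7: |R|=0.4591
R=1: x+25/77x²=0 ⇒ x=−77/25=-3.0800; min R=1−1/(4·25/77)=0.2300>−1
Confirm numerically:
  x=-2.863: |R|=0.79829 <1
  x=-1.697: |R|=0.23800 <1
  x=-1.628: |R|=0.23251 <1
  x=-3.505: |R|=1.48364 >1
  x=-3.450: |R|=1.41445 >1
Stable set (-3.0800, 0).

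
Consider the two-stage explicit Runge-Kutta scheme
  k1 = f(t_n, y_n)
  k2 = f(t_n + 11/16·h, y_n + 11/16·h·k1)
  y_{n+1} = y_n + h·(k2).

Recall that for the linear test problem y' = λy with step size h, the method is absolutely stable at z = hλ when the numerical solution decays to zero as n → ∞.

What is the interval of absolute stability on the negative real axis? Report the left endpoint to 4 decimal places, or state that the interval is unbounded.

Set f=λy, z=hλ:
  k1=λy_n ⇒ h·k1=z·y_n;  k2=λ(1+11/16z)y_n ⇒ h·k2=z(1+11/16z)y_n
  y_{n+1}/y_n = 1 + z(1+11/16z) = 1 + z + 11/16z²
  ⇒ R(z) = 1 + z + 11/16z².

Need |R(x)|<1, x<0.
x=-0.99: |R|=0.6838
R=1: x+11/16x²=0 ⇒ x=−16/11=-1.4545; min R=1−1/(4·11/16)=0.6364>−1
Confirm numerically:
  x=-1.364: |R|=0.91509 <1
  x=-0.970: |R|=0.67687 <1
  x=-0.801: |R|=0.64010 <1
  x=-0.740: |R|=0.63648 <1
  x=-2.034: |R|=1.81029 >1
  x=-1.752: |R|=1.35828 >1
  x=-1.629: |R|=1.19538 >1
Interval (-1.4545, 0).

z∈(-1.4545,0).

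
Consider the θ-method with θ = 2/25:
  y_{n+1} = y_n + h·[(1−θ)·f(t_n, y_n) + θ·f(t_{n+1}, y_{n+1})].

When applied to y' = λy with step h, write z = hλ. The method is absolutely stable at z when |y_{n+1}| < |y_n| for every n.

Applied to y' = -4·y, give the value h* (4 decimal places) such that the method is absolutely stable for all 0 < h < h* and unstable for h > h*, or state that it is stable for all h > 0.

(-2.3810,0); λ=-4 ⇒ h* = (50/21)/4 = 0.5952.

On y'=λy, z=hλ:
  y_{n+1} = y_n + z·[23/25·y_n + 2/25·y_{n+1}] ⇒ (1 − 2/25z)y_{n+1} = (1 + 23/25z)y_n
  R(z) = (1 + 23/25z)/(1 − 2/25z).

Find x<0 with |R(x)|<1.
x=-0.4: |R|=0.6124
R=−1: 1+23/25x = −1+2/25x ⇒ -21/25x=2 ⇒ x=2/(-21/25)=-2.3810
Confirm numerically:
  x=-1.820: |R|=0.58869 <1
  x=-1.510: |R|=0.34725 <1
  x=-1.453: |R|=0.30169 <1
  x=-1.319: |R|=0.19310 <1
  x=-2.818: |R|=1.29958 >1
  x=-2.755: |R|=1.25746 >1
Interval (-2.3810, 0).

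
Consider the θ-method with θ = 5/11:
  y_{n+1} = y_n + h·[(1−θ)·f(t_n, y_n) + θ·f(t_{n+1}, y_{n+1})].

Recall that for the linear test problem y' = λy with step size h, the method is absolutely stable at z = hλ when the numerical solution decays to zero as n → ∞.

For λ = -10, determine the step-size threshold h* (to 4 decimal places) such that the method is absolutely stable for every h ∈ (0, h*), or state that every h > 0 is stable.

(-22.0000,0); λ=-10 ⇒ h* = (22)/10 = 2.2000.

Test eqn y'=λy, z=hλ:
  y_{n+1} = y_n + z·[6/11·y_n + 5/11·y_{n+1}] ⇒ (1 − 5/11z)y_{n+1} = (1 + 6/11z)y_n
  so R(z) = (1 + 6/11z)/(1 − 5/11z).

Solve |R(x)|<1 on ℝ⁻.
x=-0.41: |R|=0.6544
R=−1: 1+6/11x = −1+5/11x ⇒ -1/11x=2 ⇒ x=2/(-1/11)=-22.0000
Confirm numerically:
  x=-21.138: |R|=0.99261 <1
  x=-18.674: |R|=0.96813 <1
  x=-10.731: |R|=0.82571 <1
  x=-22.588: |R|=1.00474 >1
  x=-22.222: |R|=1.00182 >1
  x=-22.136: |R|=1.00112 >1
Interval (-22.0000, 0).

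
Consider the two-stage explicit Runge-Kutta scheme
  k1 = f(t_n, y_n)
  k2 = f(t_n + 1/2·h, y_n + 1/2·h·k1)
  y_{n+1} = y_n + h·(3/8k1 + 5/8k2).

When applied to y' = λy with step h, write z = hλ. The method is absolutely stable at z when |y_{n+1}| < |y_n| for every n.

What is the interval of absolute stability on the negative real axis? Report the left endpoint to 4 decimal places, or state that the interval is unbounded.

(-3.2000, 0).

With y'=λy (z=hλ):
  k1=λy_n ⇒ h·k1=z·y_n;  k2=λ(1+1/2z)y_n ⇒ h·k2=z(1+1/2z)y_n
  y_{n+1}/y_n = 1 + 3/8z + 5/8z(1+1/2z) = 1 + z + 5/16z²
  Hence R(z) = 1 + z + 5/16z².

Solve |R(x)|<1 on ℝ⁻.
x=-0.64: |R|=0.4880
R=1: x+5/16x²=0 ⇒ x=−16/5=-3.2000; min R=1−1/(4·5/16)=0.2000>−1
Confirm numerically:
  x=-2.715: |R|=0.58851 <1
  x=-2.369: |R|=0.38480 <1
  x=-2.173: |R|=0.30260 <1
  x=-1.861: |R|=0.22129 <1
  x=-3.413: |R|=1.22718 >1
  x=-3.365: |R|=1.17351 >1
Interval (-3.2000, 0).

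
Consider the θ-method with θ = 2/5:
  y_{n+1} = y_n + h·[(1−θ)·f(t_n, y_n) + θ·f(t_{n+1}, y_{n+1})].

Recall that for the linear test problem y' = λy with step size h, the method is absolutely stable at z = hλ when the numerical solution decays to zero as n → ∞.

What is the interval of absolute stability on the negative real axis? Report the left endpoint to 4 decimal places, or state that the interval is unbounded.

With y'=λy (z=hλ):
  y_{n+1} = y_n + z·[3/5·y_n + 2/5·y_{n+1}] ⇒ (1 − 2/5z)y_{n+1} = (1 + 3/5z)y_n
  so R(z) = (1 + 3/5z)/(1 − 2/5z).

Need |R(x)|<1, x<0.
x=-0.67: |R|=0.4716
R=−1: 1+3/5x = −1+2/5x ⇒ -1/5x=2 ⇒ x=2/(-1/5)=-10.0000
Confirm numerically:
  x=-8.058: |R|=0.90803 <1
  x=-7.565: |R|=0.87904 <1
  x=-6.161: |R|=0.77837 <1
  x=-4.261: |R|=0.57558 <1
  x=-10.379: |R|=1.01471 >1
  x=-10.200: |R|=1.00787 >1
Interval (-10.0000, 0).

(-10.0000, 0).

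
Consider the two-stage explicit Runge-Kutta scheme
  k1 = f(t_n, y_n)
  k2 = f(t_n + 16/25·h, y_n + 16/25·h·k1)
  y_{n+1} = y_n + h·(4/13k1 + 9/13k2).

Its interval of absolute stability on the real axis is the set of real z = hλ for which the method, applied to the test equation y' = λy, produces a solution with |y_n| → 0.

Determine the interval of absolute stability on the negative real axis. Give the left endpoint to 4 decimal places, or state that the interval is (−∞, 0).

Set f=λy, z=hλ:
  k1=λy_n ⇒ h·k1=z·y_n;  k2=λ(1+16/25z)y_n ⇒ h·k2=z(1+16/25z)y_n
  y_{n+1}/y_n = 1 + 4/13z + 9/13z(1+16/25z) = 1 + z + 144/325z²
  so R(z) = 1 + z + 144/325z².

Solve |R(x)|<1 on ℝ⁻.
x=-0.33: |R|=0.7183
R=1: x+144/325x²=0 ⇒ x=−325/144=-2.2569; min R=1−1/(4·144/325)=0.4358>−1
Confirm numerically:
  x=-1.878: |R|=0.68468 <1
  x=-1.542: |R|=0.51153 <1
  x=-0.998: |R|=0.44331 <1
  x=-2.778: |R|=1.64135 >1
  x=-2.672: |R|=1.49138 >1
  x=-2.567: |R|=1.35265 >1
Stable set (-2.2569, 0).

(-2.2569, 0).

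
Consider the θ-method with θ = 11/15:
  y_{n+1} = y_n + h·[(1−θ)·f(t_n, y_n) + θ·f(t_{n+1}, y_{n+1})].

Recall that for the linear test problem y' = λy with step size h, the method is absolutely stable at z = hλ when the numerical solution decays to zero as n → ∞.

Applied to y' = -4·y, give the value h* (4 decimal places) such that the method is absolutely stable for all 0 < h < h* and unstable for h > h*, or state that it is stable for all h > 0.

interval (−∞, 0). Any h>0 works for λ=-4.

On y'=λy, z=hλ:
  y_{n+1} = y_n + z·[4/15·y_n + 11/15·y_{n+1}] ⇒ (1 − 11/15z)y_{n+1} = (1 + 4/15z)y_n
  so R(z) = (1 + 4/15z)/(1 − 11/15z).

Need |R(x)|<1, x<0.
x=-0.93: |R|=0.4471
x=-2: |R|=0.1892
x=-10: |R|=0.2000
x=-100: |R|=0.3453
θ=11/15≥1/2 ⇒ |1+4/15x|<|1−11/15x| ∀x<0 ⇒ stable on all of ℝ⁻.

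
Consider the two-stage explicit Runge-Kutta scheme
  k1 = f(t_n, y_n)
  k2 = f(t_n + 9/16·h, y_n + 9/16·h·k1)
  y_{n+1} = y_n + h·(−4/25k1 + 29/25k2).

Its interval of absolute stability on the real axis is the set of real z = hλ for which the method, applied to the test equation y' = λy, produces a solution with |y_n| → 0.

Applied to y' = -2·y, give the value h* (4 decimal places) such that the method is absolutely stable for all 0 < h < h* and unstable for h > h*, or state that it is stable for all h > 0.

Set f=λy, z=hλ:
  k1=λy_n ⇒ h·k1=z·y_n;  k2=λ(1+9/16z)y_n ⇒ h·k2=z(1+9/16z)y_n
  y_{n+1}/y_n = 1 − 4/25z + 29/25z(1+9/16z) = 1 + z + 261/400z²
  Hence R(z) = 1 + z + 261/400z².

Find x<0 with |R(x)|<1.
x=-0.79: |R|=0.6172
R=1: x+261/400x²=0 ⇒ x=−400/261=-1.5326; min R=1−1/(4·261/400)=0.6169>−1
Confirm numerically:
  x=-1.001: |R|=0.65281 <1
  x=-0.729: |R|=0.61777 <1
  x=-0.642: |R|=0.62694 <1
  x=-0.623: |R|=0.63025 <1
  x=-2.041: |R|=1.67711 >1
  x=-1.991: |R|=1.59556 >1
  x=-1.818: |R|=1.33859 >1
So |R|<1 on (-1.5326, 0).

(-1.5326,0); λ=-2 ⇒ h* = (400/261)/2 = 0.7663.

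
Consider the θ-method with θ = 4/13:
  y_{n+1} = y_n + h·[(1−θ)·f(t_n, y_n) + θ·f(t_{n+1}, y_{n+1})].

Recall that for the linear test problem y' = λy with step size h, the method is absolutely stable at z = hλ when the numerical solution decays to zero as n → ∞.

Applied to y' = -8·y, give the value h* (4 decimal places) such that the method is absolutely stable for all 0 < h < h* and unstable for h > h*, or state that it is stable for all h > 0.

With y'=λy (z=hλ):
  y_{n+1} = y_n + z·[9/13·y_n + 4/13·y_{n+1}] ⇒ (1 − 4/13z)y_{n+1} = (1 + 9/13z)y_n
  Hence R(z) = (1 + 9/13z)/(1 − 4/13z).

Need |R(x)|<1, x<0.
x=-1: |R|=0.2353
R=−1: 1+9/13x = −1+4/13x ⇒ -5/13x=2 ⇒ x=2/(-5/13)=-5.2000
Confirm numerically:
  x=-4.753: |R|=0.93018 <1
  x=-3.293: |R|=0.63568 <1
  x=-3.237: |R|=0.62174 <1
  x=-2.461: |R|=0.40050 <1
  x=-5.470: |R|=1.03870 >1
  x=-5.445: |R|=1.03522 >1
Interval (-5.2000, 0).

(-5.2000,0); λ=-8 ⇒ h* = (26/5)/8 = 0.6500.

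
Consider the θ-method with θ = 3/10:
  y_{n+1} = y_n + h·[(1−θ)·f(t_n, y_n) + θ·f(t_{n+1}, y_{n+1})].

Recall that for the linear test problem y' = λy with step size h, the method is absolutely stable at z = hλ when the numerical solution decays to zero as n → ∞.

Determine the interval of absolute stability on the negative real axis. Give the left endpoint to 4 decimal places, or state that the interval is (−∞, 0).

Set f=λy, z=hλ:
  y_{n+1} = y_n + z·[7/10·y_n + 3/10·y_{n+1}] ⇒ (1 − 3/10z)y_{n+1} = (1 + 7/10z)y_n
  ⇒ R(z) = (1 + 7/10z)/(1 − 3/10z).

Solve |R(x)|<1 on ℝ⁻.
x=-1.55: |R|=0.0580
R=−1: 1+7/10x = −1+3/10x ⇒ -2/5x=2 ⇒ x=2/(-2/5)=-5.0000
Confirm numerically:
  x=-3.760: |R|=0.76692 <1
  x=-3.100: |R|=0.60622 <1
  x=-2.692: |R|=0.48927 <1
  x=-5.309: |R|=1.04767 >1
  x=-5.212: |R|=1.03308 >1
So |R|<1 on (-5.0000, 0).

(-5.0000, 0).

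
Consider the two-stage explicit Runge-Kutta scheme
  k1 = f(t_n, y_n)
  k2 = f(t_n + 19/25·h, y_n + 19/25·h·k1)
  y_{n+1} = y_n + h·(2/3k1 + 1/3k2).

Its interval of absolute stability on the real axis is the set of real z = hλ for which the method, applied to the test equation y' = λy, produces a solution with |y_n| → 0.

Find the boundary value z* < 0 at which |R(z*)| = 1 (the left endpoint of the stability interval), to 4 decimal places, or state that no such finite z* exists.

z* = -3.9474.

Test eqn y'=λy, z=hλ:
  k1=λy_n ⇒ h·k1=z·y_n;  k2=λ(1+19/25z)y_n ⇒ h·k2=z(1+19/25z)y_n
  y_{n+1}/y_n = 1 + 2/3z + 1/3z(1+19/25z) = 1 + z + 19/75z²
  ⇒ R(z) = 1 + z + 19/75z².

Need |R(x)|<1, x<0.
x=-1.01: |R|=0.2484
R=1: x+19/75x²=0 ⇒ x=−75/19=-3.9474; min R=1−1/(4·19/75)=0.0132>−1
Confirm numerically:
  x=-2.673: |R|=0.13705 <1
  x=-2.421: |R|=0.06385 <1
  x=-2.185: |R|=0.02447 <1
  x=-4.284: |R|=1.36534 >1
  x=-4.078: |R|=1.13495 >1
Interval (-3.9474, 0).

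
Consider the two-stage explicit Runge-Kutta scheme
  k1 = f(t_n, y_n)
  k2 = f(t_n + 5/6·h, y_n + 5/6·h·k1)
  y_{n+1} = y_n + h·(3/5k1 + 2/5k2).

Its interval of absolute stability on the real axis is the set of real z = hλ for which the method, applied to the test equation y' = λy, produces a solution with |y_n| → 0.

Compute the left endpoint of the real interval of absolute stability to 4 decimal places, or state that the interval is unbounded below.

On y'=λy, z=hλ:
  k1=λy_n ⇒ h·k1=z·y_n;  k2=λ(1+5/6z)y_n ⇒ h·k2=z(1+5/6z)y_n
  y_{n+1}/y_n = 1 + 3/5z + 2/5z(1+5/6z) = 1 + z + 1/3z²
  ⇒ R(z) = 1 + z + 1/3z².

Find x<0 with |R(x)|<1.
x=-0.47: |R|=0.6036
R=1: x+1/3x²=0 ⇒ x=−3=-3.0000; min R=1−1/(4·1/3)=0.2500>−1
Confirm numerically:
  x=-2.913: |R|=0.91552 <1
  x=-2.656: |R|=0.69545 <1
  x=-2.573: |R|=0.63378 <1
  x=-1.239: |R|=0.27271 <1
  x=-3.148: |R|=1.15530 >1
  x=-3.045: |R|=1.04567 >1
  x=-3.032: |R|=1.03234 >1
So |R|<1 on (-3.0000, 0).

z* = -3.0000.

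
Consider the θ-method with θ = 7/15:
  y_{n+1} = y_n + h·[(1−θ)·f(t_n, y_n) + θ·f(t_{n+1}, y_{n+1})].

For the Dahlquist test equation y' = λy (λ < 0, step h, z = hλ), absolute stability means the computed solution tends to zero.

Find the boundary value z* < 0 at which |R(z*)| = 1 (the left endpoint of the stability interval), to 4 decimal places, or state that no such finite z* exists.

Test eqn y'=λy, z=hλ:
  y_{n+1} = y_n + z·[8/15·y_n + 7/15·y_{n+1}] ⇒ (1 − 7/15z)y_{n+1} = (1 + 8/15z)y_n
  R(z) = (1 + 8/15z)/(1 − 7/15z).

Find x<0 with |R(x)|<1.
x=-1.62: |R|=0.0774
R=−1: 1+8/15x = −1+7/15x ⇒ -1/15x=2 ⇒ x=2/(-1/15)=-30.0000
Confirm numerically:
  x=-25.970: |R|=0.97952 <1
  x=-16.584: |R|=0.89766 <1
  x=-16.297: |R|=0.89384 <1
  x=-30.152: |R|=1.00067 >1
  x=-30.147: |R|=1.00065 >1
  x=-30.069: |R|=1.00031 >1
So |R|<1 on (-30.0000, 0).

z* = -30.0000.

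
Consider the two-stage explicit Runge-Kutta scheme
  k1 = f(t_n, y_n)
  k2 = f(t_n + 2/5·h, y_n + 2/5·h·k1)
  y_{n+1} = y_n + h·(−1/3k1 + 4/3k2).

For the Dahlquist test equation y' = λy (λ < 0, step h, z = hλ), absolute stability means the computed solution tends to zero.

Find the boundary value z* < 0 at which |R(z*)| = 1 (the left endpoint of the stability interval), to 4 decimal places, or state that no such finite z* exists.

left endpoint -1.8750.

On y'=λy, z=hλ:
  k1=λy_n ⇒ h·k1=z·y_n;  k2=λ(1+2/5z)y_n ⇒ h·k2=z(1+2/5z)y_n
  y_{n+1}/y_n = 1 − 1/3z + 4/3z(1+2/5z) = 1 + z + 8/15z²
  R(z) = 1 + z + 8/15z².

Need |R(x)|<1, x<0.
x=-1.49: |R|=0.6941
R=1: x+8/15x²=0 ⇒ x=−15/8=-1.8750; min R=1−1/(4·8/15)=0.5312>−1
Confirm numerically:
  x=-1.843: |R|=0.96855 <1
  x=-1.736: |R|=0.87130 <1
  x=-1.638: |R|=0.79296 <1
  x=-0.862: |R|=0.53429 <1
  x=-2.221: |R|=1.40985 >1
  x=-1.951: |R|=1.07908 >1
Interval (-1.8750, 0).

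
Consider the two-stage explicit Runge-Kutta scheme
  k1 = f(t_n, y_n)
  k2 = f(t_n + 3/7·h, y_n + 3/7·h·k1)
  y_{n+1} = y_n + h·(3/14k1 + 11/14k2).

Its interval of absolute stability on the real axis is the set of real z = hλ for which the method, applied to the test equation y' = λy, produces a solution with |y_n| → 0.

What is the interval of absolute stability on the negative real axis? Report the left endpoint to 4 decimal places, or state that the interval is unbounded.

z∈(-2.9697,0).

Test eqn y'=λy, z=hλ:
  k1=λy_n ⇒ h·k1=z·y_n;  k2=λ(1+3/7z)y_n ⇒ h·k2=z(1+3/7z)y_n
  y_{n+1}/y_n = 1 + 3/14z + 11/14z(1+3/7z) = 1 + z + 33/98z²
  so R(z) = 1 + z + 33/98z².

Boundary: |R(x)|=1, x<0.
x=-0.33: |R|=0.7067
R=1: x+33/98x²=0 ⇒ x=−98/33=-2.9697; min R=1−1/(4·33/98)=0.2576>−1
Confirm numerically:
  x=-2.301: |R|=0.48188 <1
  x=-1.405: |R|=0.25972 <1
  x=-1.336: |R|=0.26504 <1
  x=-3.261: |R|=1.31988 >1
  x=-3.154: |R|=1.19574 >1
Stable set (-2.9697, 0).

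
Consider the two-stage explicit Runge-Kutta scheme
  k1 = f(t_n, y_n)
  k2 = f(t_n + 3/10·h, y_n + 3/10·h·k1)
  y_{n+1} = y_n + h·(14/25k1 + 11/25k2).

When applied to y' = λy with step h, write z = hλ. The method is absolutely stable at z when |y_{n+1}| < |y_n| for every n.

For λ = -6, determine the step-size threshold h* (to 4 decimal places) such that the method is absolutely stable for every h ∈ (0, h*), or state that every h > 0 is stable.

Test eqn y'=λy, z=hλ:
  k1=λy_n ⇒ h·k1=z·y_n;  k2=λ(1+3/10z)y_n ⇒ h·k2=z(1+3/10z)y_n
  y_{n+1}/y_n = 1 + 14/25z + 11/25z(1+3/10z) = 1 + z + 33/250z²
  Hence R(z) = 1 + z + 33/250z².

Find x<0 with |R(x)|<1.
x=-0.88: |R|=0.2222
R=1: x+33/250x²=0 ⇒ x=−250/33=-7.5758; min R=1−1/(4·33/250)=-0.8939>−1
Confirm numerically:
  x=-5.932: |R|=0.28710 <1
  x=-5.815: |R|=0.35152 <1
  x=-5.228: |R|=0.62018 <1
  x=-8.024: |R|=1.47476 >1
  x=-7.826: |R|=1.25851 >1
  x=-7.716: |R|=1.14284 >1
Stable set (-7.5758, 0).

(-7.5758,0); λ=-6 ⇒ h* = (250/33)/6 = 1.2626.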